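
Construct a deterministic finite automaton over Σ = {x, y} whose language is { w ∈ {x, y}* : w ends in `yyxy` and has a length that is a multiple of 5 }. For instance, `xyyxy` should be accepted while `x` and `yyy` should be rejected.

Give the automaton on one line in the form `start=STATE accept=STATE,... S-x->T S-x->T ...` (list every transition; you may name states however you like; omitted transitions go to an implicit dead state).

start=q0 accept=q8 q0-x->q1 q0-y->q1 q1-x->q2 q1-y->q3 q2-x->q4 q2-y->q4 q3-x->q4 q3-y->q5 q4-x->q6 q4-y->q6 q5-x->q7 q5-y->q6 q6-x->q0 q6-y->q0 q7-x->q0 q7-y->q8 q8-x->q1 q8-y->q1

Build one automaton per condition and run them in lockstep. One (5 states) tracks how much of the suffix `yyxy` has currently been matched; the other (5 states) tracks the input length modulo 5. Each combined state is a pair, one component from each; accept when both components accept. Equivalent product states are then merged.
With 9 states:
        x   y  
>  q0   q1  q1 
   q1   q2  q3 
   q2   q4  q4 
   q3   q4  q5 
   q4   q6  q6 
   q5   q7  q6 
   q6   q0  q0 
   q7   q0  q8 
 * q8   q1  q1 
(> = start, * = accepting)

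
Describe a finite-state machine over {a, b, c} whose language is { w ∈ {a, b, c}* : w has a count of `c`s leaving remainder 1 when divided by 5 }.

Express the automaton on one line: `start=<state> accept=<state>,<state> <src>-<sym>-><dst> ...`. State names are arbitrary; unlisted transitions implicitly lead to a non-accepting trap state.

start=q0 accept=q1 q0-a->q0 q0-b->q0 q0-c->q1 q1-a->q1 q1-b->q1 q1-c->q2 q2-a->q2 q2-b->q2 q2-c->q3 q3-a->q3 q3-b->q3 q3-c->q4 q4-a->q4 q4-b->q4 q4-c->q0

Keep the running count of `c`s modulo 5: each `c` advances along the cycle q0 → q1 → q2 → q3 → q4 → q0 while other symbols loop. Accept at q1.
5 states suffice.
        a   b   c  
>  q0   q0  q0  q1 
 * q1   q1  q1  q2 
   q2   q2  q2  q3 
   q3   q3  q3  q4 
   q4   q4  q4  q0 
(> = start, * = accepting)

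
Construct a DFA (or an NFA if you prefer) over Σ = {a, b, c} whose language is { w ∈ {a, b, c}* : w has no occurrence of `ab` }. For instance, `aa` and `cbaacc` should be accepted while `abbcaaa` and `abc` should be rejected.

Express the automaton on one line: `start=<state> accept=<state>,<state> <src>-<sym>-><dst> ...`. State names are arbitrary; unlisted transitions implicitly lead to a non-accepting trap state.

Track partial matches of the forbidden pattern `ab`. State q2 is a dead state reached once `ab` has occurred; every other state accepts. q0 means no part of `ab` is currently matched.
3 states suffice.
        a   b   c  
>* q0   q1  q0  q0 
 * q1   q1  q2  q0 
   q2   q2  q2  q2 
(> = start, * = accepting)

start=q0 accept=q0,q1 q0-a->q1 q0-b->q0 q0-c->q0 q1-a->q1 q1-b->q2 q1-c->q0 q2-a->q2 q2-b->q2 q2-c->q2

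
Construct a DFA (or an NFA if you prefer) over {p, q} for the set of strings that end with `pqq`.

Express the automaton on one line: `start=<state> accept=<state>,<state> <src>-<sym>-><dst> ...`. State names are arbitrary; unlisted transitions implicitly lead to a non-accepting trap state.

start=s0 accept=s3 s0-p->s1 s0-q->s0 s1-p->s1 s1-q->s2 s2-p->s1 s2-q->s3 s3-p->s1 s3-q->s0

Let each state record the length of the longest suffix of the input read so far that is also a prefix of `pqq`. s1 means the last symbol is `p`; s2 means the last 2 symbols are `pq`; s3 means the last 3 symbols are `pqq`. Accept only at s3, where the string currently ends in `pqq`.
4 states suffice.
        p   q  
>  s0   s1  s0 
   s1   s1  s2 
   s2   s1  s3 
 * s3   s1  s0 
(> = start, * = accepting)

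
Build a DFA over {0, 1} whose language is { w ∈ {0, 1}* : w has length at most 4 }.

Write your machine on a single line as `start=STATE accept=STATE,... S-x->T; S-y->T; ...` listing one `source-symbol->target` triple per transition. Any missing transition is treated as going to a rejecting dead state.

We only need to distinguish lengths 0, 1, …, 4, and '>4'. Chain A → B → C → D → E → F on every symbol, with F looping. Accepting states: {A, B, C, D, E}.
With 6 states:
       0  1 
>* A   B  B 
 * B   C  C 
 * C   D  D 
 * D   E  E 
 * E   F  F 
   F   F  F 
(> = start, * = accepting)

start=A; accept=A,B,C,D,E; A-0->B; A-1->B; B-0->C; B-1->C; C-0->D; C-1->D; D-0->E; D-1->E; E-0->F; E-1->F; F-0->F; F-1->F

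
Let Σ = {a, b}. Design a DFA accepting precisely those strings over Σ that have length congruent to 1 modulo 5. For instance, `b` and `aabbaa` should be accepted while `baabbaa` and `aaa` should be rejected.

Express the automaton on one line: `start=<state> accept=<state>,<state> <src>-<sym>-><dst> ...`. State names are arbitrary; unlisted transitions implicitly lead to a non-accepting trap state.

Count input length modulo 5: every symbol advances one step around the cycle s0 → s1 → s2 → s3 → s4 → s0. Accept at s1.
With 5 states:
        a   b  
>  s0   s1  s1 
 * s1   s2  s2 
   s2   s3  s3 
   s3   s4  s4 
   s4   s0  s0 
(> = start, * = accepting)

start=s0 accept=s1 s0-a->s1 s0-b->s1 s1-a->s2 s1-b->s2 s2-a->s3 s2-b->s3 s3-a->s4 s3-b->s4 s4-a->s0 s4-b->s0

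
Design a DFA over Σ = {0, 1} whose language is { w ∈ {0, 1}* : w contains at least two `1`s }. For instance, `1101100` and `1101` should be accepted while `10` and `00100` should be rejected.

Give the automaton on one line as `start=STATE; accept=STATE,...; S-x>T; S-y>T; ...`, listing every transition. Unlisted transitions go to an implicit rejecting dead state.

Only the number of `1`s matters, and only up to 3. Make a chain A → B → C → D advanced by each `1` (with D absorbing); every other symbol self-loops. The accepting set is {C, D}.
       0  1 
>  A   A  B 
   B   B  C 
 * C   C  D 
 * D   D  D 
(> = start, * = accepting)

start=A; accept=C,D; A-0>A; A-1>B; B-0>B; B-1>C; C-0>C; C-1>D; D-0>D; D-1>D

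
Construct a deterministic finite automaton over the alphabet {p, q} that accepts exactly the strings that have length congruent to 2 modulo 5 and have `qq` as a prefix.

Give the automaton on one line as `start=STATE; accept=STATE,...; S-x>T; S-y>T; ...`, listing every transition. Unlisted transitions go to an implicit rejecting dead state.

Build one automaton per condition and run them in lockstep. One (5 states) tracks the input length modulo 5; the other (4 states) tracks whether the input so far still matches the prefix `qq`. Each combined state is a pair, one component from each; accept when both components accept.
12 states suffice.
          p    q  
>  S0     S1   S2 
   S1     S3   S3 
   S2     S3   S4 
   S3     S5   S5 
 * S4     S6   S6 
   S5     S7   S7 
   S6     S8   S8 
   S7     S9   S9 
   S8    S10  S10 
   S9     S1   S1 
   S10   S11  S11 
   S11    S4   S4 
(> = start, * = accepting)

start=S0; accept=S4; S0-p>S1; S0-q>S2; S1-p>S3; S1-q>S3; S2-p>S3; S2-q>S4; S3-p>S5; S3-q>S5; S4-p>S6; S4-q>S6; S5-p>S7; S5-q>S7; S6-p>S8; S6-q>S8; S7-p>S9; S7-q>S9; S8-p>S10; S8-q>S10; S9-p>S1; S9-q>S1; S10-p>S11; S10-q>S11; S11-p>S4; S11-q>S4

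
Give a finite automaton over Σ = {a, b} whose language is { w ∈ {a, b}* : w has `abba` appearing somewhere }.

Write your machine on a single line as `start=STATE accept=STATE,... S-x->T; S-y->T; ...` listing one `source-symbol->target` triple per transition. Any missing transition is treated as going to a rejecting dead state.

States s0..s3 record the length of the longest prefix of `abba` that matches the current input suffix. Reaching s4 means `abba` has been seen, and we stay there forever. Accept from s4.
        a   b  
>  s0   s1  s0 
   s1   s1  s2 
   s2   s1  s3 
   s3   s4  s0 
 * s4   s4  s4 
(> = start, * = accepting)

start=s0; accept=s4; s0-a->s1; s0-b->s0; s1-a->s1; s1-b->s2; s2-a->s1; s2-b->s3; s3-a->s4; s3-b->s0; s4-a->s4; s4-b->s4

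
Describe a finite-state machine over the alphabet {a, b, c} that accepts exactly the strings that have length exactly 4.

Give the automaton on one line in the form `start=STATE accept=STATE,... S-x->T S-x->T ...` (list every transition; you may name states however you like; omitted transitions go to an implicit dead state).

Count input length up to 5: every symbol moves from q0 toward q5, which means 'more than 4' and absorbs. Accept from {q4}.
With 6 states:
        a   b   c  
>  q0   q1  q1  q1 
   q1   q2  q2  q2 
   q2   q3  q3  q3 
   q3   q4  q4  q4 
 * q4   q5  q5  q5 
   q5   q5  q5  q5 
(> = start, * = accepting)

start=q0 accept=q4 q0-a->q1 q0-b->q1 q0-c->q1 q1-a->q2 q1-b->q2 q1-c->q2 q2-a->q3 q2-b->q3 q2-c->q3 q3-a->q4 q3-b->q4 q3-c->q4 q4-a->q5 q4-b->q5 q4-c->q5 q5-a->q5 q5-b->q5 q5-c->q5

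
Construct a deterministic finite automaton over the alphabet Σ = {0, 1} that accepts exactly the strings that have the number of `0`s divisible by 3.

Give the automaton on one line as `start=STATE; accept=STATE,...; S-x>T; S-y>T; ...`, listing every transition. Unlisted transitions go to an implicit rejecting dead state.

The only thing that matters is how many `0`s have appeared, reduced mod 3. Use one state per residue: S0 for 0, …, S2 for 2. Reading `0` moves to the next residue; anything else stays put. S0 is accepting.
        0   1  
>* S0   S1  S0 
   S1   S2  S1 
   S2   S0  S2 
(> = start, * = accepting)

start=S0; accept=S0; S0-0>S1; S0-1>S0; S1-0>S2; S1-1>S1; S2-0>S0; S2-1>S2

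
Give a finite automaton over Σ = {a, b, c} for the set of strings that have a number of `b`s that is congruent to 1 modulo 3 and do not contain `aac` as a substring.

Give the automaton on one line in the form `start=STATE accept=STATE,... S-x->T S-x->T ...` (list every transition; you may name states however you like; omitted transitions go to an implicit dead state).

start=q0 accept=q2,q4,q7 q0-a->q1 q0-b->q2 q0-c->q0 q1-a->q3 q1-b->q2 q1-c->q0 q2-a->q4 q2-b->q5 q2-c->q2 q3-a->q3 q3-b->q2 q3-c->q6 q4-a->q7 q4-b->q5 q4-c->q2 q5-a->q8 q5-b->q0 q5-c->q5 q6-a->q6 q6-b->q6 q6-c->q6 q7-a->q7 q7-b->q5 q7-c->q6 q8-a->q9 q8-b->q0 q8-c->q5 q9-a->q9 q9-b->q0 q9-c->q6

Run two small machines in parallel and take their product. The first has 3 states tracking the count of `b`s modulo 3; the second has 4 states tracking partial matches of the forbidden pattern `aac`. A product state is a pair (one from each), accepting exactly when both do. Equivalent product states are then merged.
        a   b   c  
>  q0   q1  q2  q0 
   q1   q3  q2  q0 
 * q2   q4  q5  q2 
   q3   q3  q2  q6 
 * q4   q7  q5  q2 
   q5   q8  q0  q5 
   q6   q6  q6  q6 
 * q7   q7  q5  q6 
   q8   q9  q0  q5 
   q9   q9  q0  q6 
(> = start, * = accepting)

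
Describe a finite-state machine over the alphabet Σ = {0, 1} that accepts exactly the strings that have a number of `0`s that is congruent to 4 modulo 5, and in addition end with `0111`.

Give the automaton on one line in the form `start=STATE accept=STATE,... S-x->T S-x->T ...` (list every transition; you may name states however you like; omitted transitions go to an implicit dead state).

start=s0 accept=s7 s0-0->s1 s0-1->s0 s1-0->s2 s1-1->s1 s2-0->s3 s2-1->s2 s3-0->s4 s3-1->s3 s4-0->s0 s4-1->s5 s5-0->s0 s5-1->s6 s6-0->s0 s6-1->s7 s7-0->s0 s7-1->s8 s8-0->s0 s8-1->s8

Run two small machines in parallel and take their product. The first has 5 states tracking the count of `0`s modulo 5; the second has 5 states tracking how much of the suffix `0111` has currently been matched. A product state is a pair (one from each), accepting exactly when both do. After merging equivalent states the machine shrinks.
        0   1  
>  s0   s1  s0 
   s1   s2  s1 
   s2   s3  s2 
   s3   s4  s3 
   s4   s0  s5 
   s5   s0  s6 
   s6   s0  s7 
 * s7   s0  s8 
   s8   s0  s8 
(> = start, * = accepting)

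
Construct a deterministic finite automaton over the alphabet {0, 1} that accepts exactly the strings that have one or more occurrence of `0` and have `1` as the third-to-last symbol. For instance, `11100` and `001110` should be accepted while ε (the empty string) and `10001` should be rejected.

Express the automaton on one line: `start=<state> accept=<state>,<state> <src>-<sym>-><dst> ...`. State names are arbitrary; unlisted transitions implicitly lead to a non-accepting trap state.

Build one automaton per condition and run them in lockstep. The first has 3 states tracking the count of `0`s, saturating at 2; the second has 15 states tracking the last 3 symbols read. A product state is a pair (one from each), accepting exactly when both do.
A 20-state machine:
       0  1 
>  A   B  C 
   B   D  E 
   C   F  G 
   D   H  I 
   E   J  K 
   F   L  M 
   G   N  O 
   H   H  I 
   I   J  P 
   J   L  Q 
   K   R  S 
 * L   H  I 
 * M   J  K 
 * N   L  M 
   O   N  O 
   P   R  T 
 * Q   J  P 
 * R   L  Q 
 * S   R  S 
 * T   R  T 
(> = start, * = accepting)

start=A accept=L,M,N,Q,R,S,T A-0->B A-1->C B-0->D B-1->E C-0->F C-1->G D-0->H D-1->I E-0->J E-1->K F-0->L F-1->M G-0->N G-1->O H-0->H H-1->I I-0->J I-1->P J-0->L J-1->Q K-0->R K-1->S L-0->H L-1->I M-0->J M-1->K N-0->L N-1->M O-0->N O-1->O P-0->R P-1->T Q-0->J Q-1->P R-0->L R-1->Q S-0->R S-1->S T-0->R T-1->T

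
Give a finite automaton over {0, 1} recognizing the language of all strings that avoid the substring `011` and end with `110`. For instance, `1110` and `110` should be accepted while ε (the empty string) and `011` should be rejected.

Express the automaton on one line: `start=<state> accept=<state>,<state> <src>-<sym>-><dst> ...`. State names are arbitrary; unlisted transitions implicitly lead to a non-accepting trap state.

Handle the two conditions separately and then intersect. The first has 4 states tracking partial matches of the forbidden pattern `011`; the second has 4 states tracking how much of the suffix `110` has currently been matched. A product state is a pair (one from each), accepting exactly when both do.
10 states suffice.
        0   1  
>  q0   q1  q2 
   q1   q1  q3 
   q2   q1  q4 
   q3   q1  q5 
   q4   q6  q4 
   q5   q7  q5 
 * q6   q1  q3 
   q7   q8  q9 
   q8   q8  q9 
   q9   q8  q5 
(> = start, * = accepting)

start=q0 accept=q6 q0-0->q1 q0-1->q2 q1-0->q1 q1-1->q3 q2-0->q1 q2-1->q4 q3-0->q1 q3-1->q5 q4-0->q6 q4-1->q4 q5-0->q7 q5-1->q5 q6-0->q1 q6-1->q3 q7-0->q8 q7-1->q9 q8-0->q8 q8-1->q9 q9-0->q8 q9-1->q5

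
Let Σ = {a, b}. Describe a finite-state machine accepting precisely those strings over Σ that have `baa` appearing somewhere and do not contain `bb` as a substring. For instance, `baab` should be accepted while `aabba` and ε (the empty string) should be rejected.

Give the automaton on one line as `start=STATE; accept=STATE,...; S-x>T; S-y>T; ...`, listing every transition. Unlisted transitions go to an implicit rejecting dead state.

Run two small machines in parallel and take their product. One (4 states) tracks whether and how much of `baa` has been seen; the other (3 states) tracks partial matches of the forbidden pattern `bb`. Each combined state is a pair, one component from each; accept when both components accept.
With 8 states:
        a   b  
>  q0   q0  q1 
   q1   q2  q3 
   q2   q4  q1 
   q3   q5  q3 
 * q4   q4  q6 
   q5   q7  q3 
 * q6   q4  q7 
   q7   q7  q7 
(> = start, * = accepting)

start=q0; accept=q4,q6; q0-a>q0; q0-b>q1; q1-a>q2; q1-b>q3; q2-a>q4; q2-b>q1; q3-a>q5; q3-b>q3; q4-a>q4; q4-b>q6; q5-a>q7; q5-b>q3; q6-a>q4; q6-b>q7; q7-a>q7; q7-b>q7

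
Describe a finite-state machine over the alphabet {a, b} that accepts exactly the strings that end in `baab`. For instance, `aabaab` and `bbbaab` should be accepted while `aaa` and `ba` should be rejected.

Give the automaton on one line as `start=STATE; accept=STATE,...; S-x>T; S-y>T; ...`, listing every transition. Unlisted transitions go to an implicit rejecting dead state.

Remember how much of `baab` the current input suffix matches. State q0 means no match yet; q1 means the last symbol is `b`; q2 means the last 2 symbols are `ba`; q3 means the last 3 symbols are `baa`; q4 means the last 4 symbols are `baab`. Only q4 accepts. On a mismatch, fall back to the longest proper suffix that is still a prefix of `baab`.
A 5-state machine:
        a   b  
>  q0   q0  q1 
   q1   q2  q1 
   q2   q3  q1 
   q3   q0  q4 
 * q4   q2  q1 
(> = start, * = accepting)

start=q0; accept=q4; q0-a>q0; q0-b>q1; q1-a>q2; q1-b>q1; q2-a>q3; q2-b>q1; q3-a>q0; q3-b>q4; q4-a>q2; q4-b>q1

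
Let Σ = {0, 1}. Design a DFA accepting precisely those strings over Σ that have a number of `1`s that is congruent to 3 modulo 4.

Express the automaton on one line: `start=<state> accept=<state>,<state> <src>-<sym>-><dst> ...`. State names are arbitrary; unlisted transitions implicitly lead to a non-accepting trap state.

The only thing that matters is how many `1`s have appeared, reduced mod 4. Use one state per residue: s0 for 0, …, s3 for 3. Reading `1` moves to the next residue; anything else stays put. s3 is accepting.
A 4-state machine:
        0   1  
>  s0   s0  s1 
   s1   s1  s2 
   s2   s2  s3 
 * s3   s3  s0 
(> = start, * = accepting)

start=s0 accept=s3 s0-0->s0 s0-1->s1 s1-0->s1 s1-1->s2 s2-0->s2 s2-1->s3 s3-0->s3 s3-1->s0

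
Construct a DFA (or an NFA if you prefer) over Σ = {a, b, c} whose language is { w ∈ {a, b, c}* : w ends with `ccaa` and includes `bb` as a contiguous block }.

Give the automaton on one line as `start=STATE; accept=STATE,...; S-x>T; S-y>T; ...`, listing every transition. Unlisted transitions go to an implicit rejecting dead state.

start=q0; accept=q6; q0-a>q0; q0-b>q1; q0-c>q0; q1-a>q0; q1-b>q2; q1-c>q0; q2-a>q2; q2-b>q2; q2-c>q3; q3-a>q2; q3-b>q2; q3-c>q4; q4-a>q5; q4-b>q2; q4-c>q4; q5-a>q6; q5-b>q2; q5-c>q3; q6-a>q2; q6-b>q2; q6-c>q3

Run two small machines in parallel and take their product. One (5 states) tracks how much of the suffix `ccaa` has currently been matched; the other (3 states) tracks whether and how much of `bb` has been seen. Each combined state is a pair, one component from each; accept when both components accept. Minimizing collapses redundant product states.
7 states suffice.
        a   b   c  
>  q0   q0  q1  q0 
   q1   q0  q2  q0 
   q2   q2  q2  q3 
   q3   q2  q2  q4 
   q4   q5  q2  q4 
   q5   q6  q2  q3 
 * q6   q2  q2  q3 
(> = start, * = accepting)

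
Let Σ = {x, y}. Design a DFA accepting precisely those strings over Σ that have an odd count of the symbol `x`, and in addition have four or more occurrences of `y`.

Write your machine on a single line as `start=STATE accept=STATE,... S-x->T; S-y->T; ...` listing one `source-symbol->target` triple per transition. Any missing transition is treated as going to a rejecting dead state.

start=S0; accept=S9; S0-x->S1; S0-y->S2; S1-x->S0; S1-y->S3; S2-x->S3; S2-y->S4; S3-x->S2; S3-y->S5; S4-x->S5; S4-y->S6; S5-x->S4; S5-y->S7; S6-x->S7; S6-y->S8; S7-x->S6; S7-y->S9; S8-x->S9; S8-y->S8; S9-x->S8; S9-y->S9

Handle the two conditions separately and then intersect. One (2 states) tracks the count of `x`s modulo 2; the other (6 states) tracks the count of `y`s, saturating at 5. Each combined state is a pair, one component from each; accept when both components accept. Minimizing collapses redundant product states.
        x   y  
>  S0   S1  S2 
   S1   S0  S3 
   S2   S3  S4 
   S3   S2  S5 
   S4   S5  S6 
   S5   S4  S7 
   S6   S7  S8 
   S7   S6  S9 
   S8   S9  S8 
 * S9   S8  S9 
(> = start, * = accepting)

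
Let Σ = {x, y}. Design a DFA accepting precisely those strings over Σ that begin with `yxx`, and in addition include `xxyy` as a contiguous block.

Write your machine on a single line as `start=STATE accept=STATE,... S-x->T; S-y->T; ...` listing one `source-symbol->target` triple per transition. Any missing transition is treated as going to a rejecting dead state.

start=s0; accept=s11; s0-x->s1; s0-y->s2; s1-x->s3; s1-y->s4; s2-x->s5; s2-y->s4; s3-x->s3; s3-y->s6; s4-x->s1; s4-y->s4; s5-x->s7; s5-y->s4; s6-x->s1; s6-y->s8; s7-x->s7; s7-y->s9; s8-x->s8; s8-y->s8; s9-x->s10; s9-y->s11; s10-x->s7; s10-y->s12; s11-x->s11; s11-y->s11; s12-x->s10; s12-y->s12

Handle the two conditions separately and then intersect. One (5 states) tracks whether the input so far still matches the prefix `yxx`; the other (5 states) tracks whether and how much of `xxyy` has been seen. Each combined state is a pair, one component from each; accept when both components accept.
With 13 states:
          x    y  
>  s0     s1   s2 
   s1     s3   s4 
   s2     s5   s4 
   s3     s3   s6 
   s4     s1   s4 
   s5     s7   s4 
   s6     s1   s8 
   s7     s7   s9 
   s8     s8   s8 
   s9    s10  s11 
   s10    s7  s12 
 * s11   s11  s11 
   s12   s10  s12 
(> = start, * = accepting)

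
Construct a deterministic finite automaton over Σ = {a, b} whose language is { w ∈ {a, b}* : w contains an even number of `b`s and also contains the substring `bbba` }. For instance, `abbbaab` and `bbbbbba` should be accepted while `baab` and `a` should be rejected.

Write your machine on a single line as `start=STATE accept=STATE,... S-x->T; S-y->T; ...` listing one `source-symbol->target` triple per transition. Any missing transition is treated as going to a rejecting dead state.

Build one automaton per condition and run them in lockstep. The first has 2 states tracking the count of `b`s modulo 2; the second has 5 states tracking whether and how much of `bbba` has been seen. A product state is a pair (one from each), accepting exactly when both do.
        a   b  
>  q0   q0  q1 
   q1   q2  q3 
   q2   q2  q4 
   q3   q0  q5 
   q4   q0  q6 
   q5   q7  q8 
   q6   q2  q8 
   q7   q7  q9 
   q8   q9  q5 
 * q9   q9  q7 
(> = start, * = accepting)

start=q0; accept=q9; q0-a->q0; q0-b->q1; q1-a->q2; q1-b->q3; q2-a->q2; q2-b->q4; q3-a->q0; q3-b->q5; q4-a->q0; q4-b->q6; q5-a->q7; q5-b->q8; q6-a->q2; q6-b->q8; q7-a->q7; q7-b->q9; q8-a->q9; q8-b->q5; q9-a->q9; q9-b->q7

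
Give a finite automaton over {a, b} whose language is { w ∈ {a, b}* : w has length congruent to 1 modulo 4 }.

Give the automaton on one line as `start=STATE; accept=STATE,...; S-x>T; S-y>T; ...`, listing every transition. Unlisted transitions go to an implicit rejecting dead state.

Count input length modulo 4: every symbol advances one step around the cycle s0 → s1 → s2 → s3 → s0. Accept at s1.
With 4 states:
        a   b  
>  s0   s1  s1 
 * s1   s2  s2 
   s2   s3  s3 
   s3   s0  s0 
(> = start, * = accepting)

start=s0; accept=s1; s0-a>s1; s0-b>s1; s1-a>s2; s1-b>s2; s2-a>s3; s2-b>s3; s3-a>s0; s3-b>s0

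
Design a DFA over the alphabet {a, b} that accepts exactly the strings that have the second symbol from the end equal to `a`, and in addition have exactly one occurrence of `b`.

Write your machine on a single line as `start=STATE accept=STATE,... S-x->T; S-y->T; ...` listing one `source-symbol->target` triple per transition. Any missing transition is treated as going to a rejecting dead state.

Run two small machines in parallel and take their product. One (7 states) tracks the last 2 symbols read; the other (3 states) tracks the count of `b`s, saturating at 2. Each combined state is a pair, one component from each; accept when both components accept.
An 11-state machine:
          a    b  
>  q0     q1   q2 
   q1     q3   q4 
   q2     q5   q6 
   q3     q3   q4 
 * q4     q5   q6 
   q5     q7   q8 
   q6     q9   q6 
 * q7     q7   q8 
   q8     q9   q6 
   q9    q10   q8 
   q10   q10   q8 
(> = start, * = accepting)

start=q0; accept=q4,q7; q0-a->q1; q0-b->q2; q1-a->q3; q1-b->q4; q2-a->q5; q2-b->q6; q3-a->q3; q3-b->q4; q4-a->q5; q4-b->q6; q5-a->q7; q5-b->q8; q6-a->q9; q6-b->q6; q7-a->q7; q7-b->q8; q8-a->q9; q8-b->q6; q9-a->q10; q9-b->q8; q10-a->q10; q10-b->q8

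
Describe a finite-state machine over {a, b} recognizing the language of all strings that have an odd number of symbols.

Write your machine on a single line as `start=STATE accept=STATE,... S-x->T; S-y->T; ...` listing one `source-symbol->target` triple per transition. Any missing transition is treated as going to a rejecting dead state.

start=s0; accept=s1; s0-a->s1; s0-b->s1; s1-a->s0; s1-b->s0

Count input length modulo 2: every symbol advances one step around the cycle s0 → s1 → s0. Accept at s1.
2 states suffice.
        a   b  
>  s0   s1  s1 
 * s1   s0  s0 
(> = start, * = accepting)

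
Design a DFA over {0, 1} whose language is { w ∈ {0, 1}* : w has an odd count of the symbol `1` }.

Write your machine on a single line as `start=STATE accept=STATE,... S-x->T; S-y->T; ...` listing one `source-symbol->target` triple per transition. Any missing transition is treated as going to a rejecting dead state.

start=q0; accept=q1; q0-0->q0; q0-1->q1; q1-0->q1; q1-1->q0

The only thing that matters is how many `1`s have appeared, reduced mod 2. Use one state per residue: q0 for 0, …, q1 for 1. Reading `1` moves to the next residue; anything else stays put. q1 is accepting.
A 2-state machine:
        0   1  
>  q0   q0  q1 
 * q1   q1  q0 
(> = start, * = accepting)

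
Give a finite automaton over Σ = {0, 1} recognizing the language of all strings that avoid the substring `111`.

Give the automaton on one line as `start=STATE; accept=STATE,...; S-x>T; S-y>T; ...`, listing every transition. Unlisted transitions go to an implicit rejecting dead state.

This is the complement of 'contains `111`'. Use the same substring-matching states — S0 through S3 holding how much of `111` has just been matched — but flip the accepting set: everything except the trap S3 accepts.
A 4-state machine:
        0   1  
>* S0   S0  S1 
 * S1   S0  S2 
 * S2   S0  S3 
   S3   S3  S3 
(> = start, * = accepting)

start=S0; accept=S0,S1,S2; S0-0>S0; S0-1>S1; S1-0>S0; S1-1>S2; S2-0>S0; S2-1>S3; S3-0>S3; S3-1>S3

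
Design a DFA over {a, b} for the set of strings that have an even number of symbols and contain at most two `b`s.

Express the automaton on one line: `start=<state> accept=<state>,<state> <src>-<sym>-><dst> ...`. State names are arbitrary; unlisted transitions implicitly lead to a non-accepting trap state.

start=q0 accept=q0,q3,q4 q0-a->q1 q0-b->q2 q1-a->q0 q1-b->q3 q2-a->q3 q2-b->q4 q3-a->q2 q3-b->q5 q4-a->q5 q4-b->q6 q5-a->q4 q5-b->q7 q6-a->q7 q6-b->q7 q7-a->q6 q7-b->q6

Build one automaton per condition and run them in lockstep. One (2 states) tracks the input length modulo 2; the other (4 states) tracks the count of `b`s, saturating at 3. Each combined state is a pair, one component from each; accept when both components accept.
8 states suffice.
        a   b  
>* q0   q1  q2 
   q1   q0  q3 
   q2   q3  q4 
 * q3   q2  q5 
 * q4   q5  q6 
   q5   q4  q7 
   q6   q7  q7 
   q7   q6  q6 
(> = start, * = accepting)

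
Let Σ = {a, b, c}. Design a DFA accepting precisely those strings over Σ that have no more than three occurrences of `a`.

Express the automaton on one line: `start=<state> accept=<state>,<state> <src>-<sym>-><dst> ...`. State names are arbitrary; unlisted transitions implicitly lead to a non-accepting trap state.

start=S0 accept=S0,S1,S2,S3 S0-a->S1 S0-b->S0 S0-c->S0 S1-a->S2 S1-b->S1 S1-c->S1 S2-a->S3 S2-b->S2 S2-c->S2 S3-a->S4 S3-b->S3 S3-c->S3 S4-a->S4 S4-b->S4 S4-c->S4

Only the number of `a`s matters, and only up to 4. Make a chain S0 → S1 → S2 → S3 → S4 advanced by each `a` (with S4 absorbing); every other symbol self-loops. The accepting set is {S0, S1, S2, S3}.
        a   b   c  
>* S0   S1  S0  S0 
 * S1   S2  S1  S1 
 * S2   S3  S2  S2 
 * S3   S4  S3  S3 
   S4   S4  S4  S4 
(> = start, * = accepting)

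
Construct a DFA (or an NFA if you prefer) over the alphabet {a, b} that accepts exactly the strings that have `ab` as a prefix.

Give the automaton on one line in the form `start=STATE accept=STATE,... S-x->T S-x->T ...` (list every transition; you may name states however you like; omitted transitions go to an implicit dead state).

start=q0 accept=q2 q0-a->q1 q0-b->q3 q1-a->q3 q1-b->q2 q2-a->q2 q2-b->q2 q3-a->q3 q3-b->q3

Check the first 2 symbols one by one: q0 through q1 record how many have matched `ab` so far; any wrong symbol goes to the dead state q3. After all 2 match we enter the accepting sink q2.
        a   b  
>  q0   q1  q3 
   q1   q3  q2 
 * q2   q2  q2 
   q3   q3  q3 
(> = start, * = accepting)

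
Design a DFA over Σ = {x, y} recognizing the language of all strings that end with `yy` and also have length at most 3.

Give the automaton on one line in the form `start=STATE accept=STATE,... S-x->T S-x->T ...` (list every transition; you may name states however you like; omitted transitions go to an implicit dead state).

start=q0 accept=q5,q6 q0-x->q1 q0-y->q2 q1-x->q3 q1-y->q4 q2-x->q3 q2-y->q5 q3-x->q3 q3-y->q3 q4-x->q3 q4-y->q6 q5-x->q3 q5-y->q6 q6-x->q3 q6-y->q3

Handle the two conditions separately and then intersect. One (3 states) tracks how much of the suffix `yy` has currently been matched; the other (5 states) tracks the input length, saturating at 4. Each combined state is a pair, one component from each; accept when both components accept. Equivalent product states are then merged.
A 7-state machine:
        x   y  
>  q0   q1  q2 
   q1   q3  q4 
   q2   q3  q5 
   q3   q3  q3 
   q4   q3  q6 
 * q5   q3  q6 
 * q6   q3  q3 
(> = start, * = accepting)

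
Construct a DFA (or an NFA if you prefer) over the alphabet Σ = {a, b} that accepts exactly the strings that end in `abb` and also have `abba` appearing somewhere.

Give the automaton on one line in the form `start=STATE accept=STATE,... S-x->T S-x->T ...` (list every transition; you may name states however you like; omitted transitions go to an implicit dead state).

Run two small machines in parallel and take their product. The first has 4 states tracking how much of the suffix `abb` has currently been matched; the second has 5 states tracking whether and how much of `abba` has been seen. A product state is a pair (one from each), accepting exactly when both do.
An 8-state machine:
        a   b  
>  q0   q1  q0 
   q1   q1  q2 
   q2   q1  q3 
   q3   q4  q0 
   q4   q4  q5 
   q5   q4  q6 
 * q6   q4  q7 
   q7   q4  q7 
(> = start, * = accepting)

start=q0 accept=q6 q0-a->q1 q0-b->q0 q1-a->q1 q1-b->q2 q2-a->q1 q2-b->q3 q3-a->q4 q3-b->q0 q4-a->q4 q4-b->q5 q5-a->q4 q5-b->q6 q6-a->q4 q6-b->q7 q7-a->q4 q7-b->q7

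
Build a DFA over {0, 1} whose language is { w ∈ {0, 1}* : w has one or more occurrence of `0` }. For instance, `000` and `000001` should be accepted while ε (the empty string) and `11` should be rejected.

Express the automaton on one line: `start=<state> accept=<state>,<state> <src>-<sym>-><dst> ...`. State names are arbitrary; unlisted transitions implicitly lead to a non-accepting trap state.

Only the number of `0`s matters, and only up to 2. Make a chain A → B → C advanced by each `0` (with C absorbing); every other symbol self-loops. The accepting set is {B, C}.
A 3-state machine:
       0  1 
>  A   B  A 
 * B   C  B 
 * C   C  C 
(> = start, * = accepting)

start=A accept=B,C A-0->B A-1->A B-0->C B-1->B C-0->C C-1->C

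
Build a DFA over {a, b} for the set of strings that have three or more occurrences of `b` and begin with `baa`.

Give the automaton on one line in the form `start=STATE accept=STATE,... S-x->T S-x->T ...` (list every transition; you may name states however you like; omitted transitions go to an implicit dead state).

Run two small machines in parallel and take their product. The first has 5 states tracking the count of `b`s, saturating at 4; the second has 5 states tracking whether the input so far still matches the prefix `baa`. A product state is a pair (one from each), accepting exactly when both do.
A 12-state machine:
          a    b  
>  q0     q1   q2 
   q1     q1   q3 
   q2     q4   q5 
   q3     q3   q5 
   q4     q6   q5 
   q5     q5   q7 
   q6     q6   q8 
   q7     q7   q9 
   q8     q8  q10 
   q9     q9   q9 
 * q10   q10  q11 
 * q11   q11  q11 
(> = start, * = accepting)

start=q0 accept=q10,q11 q0-a->q1 q0-b->q2 q1-a->q1 q1-b->q3 q2-a->q4 q2-b->q5 q3-a->q3 q3-b->q5 q4-a->q6 q4-b->q5 q5-a->q5 q5-b->q7 q6-a->q6 q6-b->q8 q7-a->q7 q7-b->q9 q8-a->q8 q8-b->q10 q9-a->q9 q9-b->q9 q10-a->q10 q10-b->q11 q11-a->q11 q11-b->q11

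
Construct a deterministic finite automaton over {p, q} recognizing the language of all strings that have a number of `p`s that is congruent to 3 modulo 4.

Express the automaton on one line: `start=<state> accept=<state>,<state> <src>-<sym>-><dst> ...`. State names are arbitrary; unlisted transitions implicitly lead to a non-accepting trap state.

The only thing that matters is how many `p`s have appeared, reduced mod 4. Use one state per residue: S0 for 0, …, S3 for 3. Reading `p` moves to the next residue; anything else stays put. S3 is accepting.
4 states suffice.
        p   q  
>  S0   S1  S0 
   S1   S2  S1 
   S2   S3  S2 
 * S3   S0  S3 
(> = start, * = accepting)

start=S0 accept=S3 S0-p->S1 S0-q->S0 S1-p->S2 S1-q->S1 S2-p->S3 S2-q->S2 S3-p->S0 S3-q->S3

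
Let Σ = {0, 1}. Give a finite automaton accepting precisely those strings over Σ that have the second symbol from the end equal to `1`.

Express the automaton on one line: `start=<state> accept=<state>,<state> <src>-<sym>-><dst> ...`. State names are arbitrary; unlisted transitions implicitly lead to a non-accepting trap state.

start=q0 accept=q5,q6 q0-0->q1 q0-1->q2 q1-0->q3 q1-1->q4 q2-0->q5 q2-1->q6 q3-0->q3 q3-1->q4 q4-0->q5 q4-1->q6 q5-0->q3 q5-1->q4 q6-0->q5 q6-1->q6

Because acceptance depends on a position counted from the end, the machine has to buffer the most recent 2 symbols. Make each state the string of the last up-to-2 symbols read; on input `x` shift the window left and append `x`. Accept when the buffered window has length 2 and begins with `1`.
With 7 states:
        0   1  
>  q0   q1  q2 
   q1   q3  q4 
   q2   q5  q6 
   q3   q3  q4 
   q4   q5  q6 
 * q5   q3  q4 
 * q6   q5  q6 
(> = start, * = accepting)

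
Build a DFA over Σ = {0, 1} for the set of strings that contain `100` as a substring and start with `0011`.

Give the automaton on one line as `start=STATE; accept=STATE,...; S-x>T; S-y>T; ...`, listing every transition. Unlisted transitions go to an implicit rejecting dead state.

Run two small machines in parallel and take their product. One (4 states) tracks whether and how much of `100` has been seen; the other (6 states) tracks whether the input so far still matches the prefix `0011`. Each combined state is a pair, one component from each; accept when both components accept. Minimizing collapses redundant product states.
        0   1  
>  S0   S1  S2 
   S1   S3  S2 
   S2   S2  S2 
   S3   S2  S4 
   S4   S2  S5 
   S5   S6  S5 
   S6   S7  S5 
 * S7   S7  S7 
(> = start, * = accepting)

start=S0; accept=S7; S0-0>S1; S0-1>S2; S1-0>S3; S1-1>S2; S2-0>S2; S2-1>S2; S3-0>S2; S3-1>S4; S4-0>S2; S4-1>S5; S5-0>S6; S5-1>S5; S6-0>S7; S6-1>S5; S7-0>S7; S7-1>S7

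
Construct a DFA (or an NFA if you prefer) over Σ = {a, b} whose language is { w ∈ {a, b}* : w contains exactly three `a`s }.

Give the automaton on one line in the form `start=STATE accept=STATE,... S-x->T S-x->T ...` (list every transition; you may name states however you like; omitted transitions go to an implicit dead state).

start=q0 accept=q3 q0-a->q1 q0-b->q0 q1-a->q2 q1-b->q1 q2-a->q3 q2-b->q2 q3-a->q4 q3-b->q3 q4-a->q4 q4-b->q4

Count `a`s, saturating at 4: states q0 through q3 mean 0 through 3 `a`s seen; q4 means more than 3. Each `a` increments (capped at q4); other symbols loop. Accept from {q3}.
With 5 states:
        a   b  
>  q0   q1  q0 
   q1   q2  q1 
   q2   q3  q2 
 * q3   q4  q3 
   q4   q4  q4 
(> = start, * = accepting)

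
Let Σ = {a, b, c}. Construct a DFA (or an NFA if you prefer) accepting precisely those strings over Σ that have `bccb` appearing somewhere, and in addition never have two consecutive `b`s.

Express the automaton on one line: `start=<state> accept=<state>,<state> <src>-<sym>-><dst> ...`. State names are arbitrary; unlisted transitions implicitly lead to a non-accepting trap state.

Build one automaton per condition and run them in lockstep. One (5 states) tracks whether and how much of `bccb` has been seen; the other (3 states) tracks partial matches of the forbidden pattern `bb`. Each combined state is a pair, one component from each; accept when both components accept.
          a    b    c  
>  q0     q0   q1   q0 
   q1     q0   q2   q3 
   q2     q4   q2   q5 
   q3     q0   q1   q6 
   q4     q4   q2   q4 
   q5     q4   q2   q7 
   q6     q0   q8   q0 
   q7     q4   q9   q4 
 * q8    q10   q9  q10 
   q9     q9   q9   q9 
 * q10   q10   q8  q10 
(> = start, * = accepting)

start=q0 accept=q8,q10 q0-a->q0 q0-b->q1 q0-c->q0 q1-a->q0 q1-b->q2 q1-c->q3 q2-a->q4 q2-b->q2 q2-c->q5 q3-a->q0 q3-b->q1 q3-c->q6 q4-a->q4 q4-b->q2 q4-c->q4 q5-a->q4 q5-b->q2 q5-c->q7 q6-a->q0 q6-b->q8 q6-c->q0 q7-a->q4 q7-b->q9 q7-c->q4 q8-a->q10 q8-b->q9 q8-c->q10 q9-a->q9 q9-b->q9 q9-c->q9 q10-a->q10 q10-b->q8 q10-c->q10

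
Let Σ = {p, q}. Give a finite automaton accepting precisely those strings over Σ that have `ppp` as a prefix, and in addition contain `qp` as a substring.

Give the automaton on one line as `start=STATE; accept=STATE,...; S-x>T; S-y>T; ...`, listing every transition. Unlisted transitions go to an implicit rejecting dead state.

Run two small machines in parallel and take their product. The first has 5 states tracking whether the input so far still matches the prefix `ppp`; the second has 3 states tracking whether and how much of `qp` has been seen. A product state is a pair (one from each), accepting exactly when both do.
With 8 states:
        p   q  
>  s0   s1  s2 
   s1   s3  s2 
   s2   s4  s2 
   s3   s5  s2 
   s4   s4  s4 
   s5   s5  s6 
   s6   s7  s6 
 * s7   s7  s7 
(> = start, * = accepting)

start=s0; accept=s7; s0-p>s1; s0-q>s2; s1-p>s3; s1-q>s2; s2-p>s4; s2-q>s2; s3-p>s5; s3-q>s2; s4-p>s4; s4-q>s4; s5-p>s5; s5-q>s6; s6-p>s7; s6-q>s6; s7-p>s7; s7-q>s7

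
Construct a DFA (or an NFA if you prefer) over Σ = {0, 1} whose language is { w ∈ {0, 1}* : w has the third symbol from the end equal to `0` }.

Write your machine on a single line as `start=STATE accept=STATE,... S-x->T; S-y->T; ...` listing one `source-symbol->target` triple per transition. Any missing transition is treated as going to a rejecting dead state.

Because acceptance depends on a position counted from the end, the machine has to buffer the most recent 3 symbols. Make each state the string of the last up-to-3 symbols read; on input `x` shift the window left and append `x`. Accept when the buffered window has length 3 and begins with `0`.
          0    1  
>  q0     q1   q2 
   q1     q3   q4 
   q2     q5   q6 
   q3     q7   q8 
   q4     q9  q10 
   q5    q11  q12 
   q6    q13  q14 
 * q7     q7   q8 
 * q8     q9  q10 
 * q9    q11  q12 
 * q10   q13  q14 
   q11    q7   q8 
   q12    q9  q10 
   q13   q11  q12 
   q14   q13  q14 
(> = start, * = accepting)

start=q0; accept=q7,q8,q9,q10; q0-0->q1; q0-1->q2; q1-0->q3; q1-1->q4; q2-0->q5; q2-1->q6; q3-0->q7; q3-1->q8; q4-0->q9; q4-1->q10; q5-0->q11; q5-1->q12; q6-0->q13; q6-1->q14; q7-0->q7; q7-1->q8; q8-0->q9; q8-1->q10; q9-0->q11; q9-1->q12; q10-0->q13; q10-1->q14; q11-0->q7; q11-1->q8; q12-0->q9; q12-1->q10; q13-0->q11; q13-1->q12; q14-0->q13; q14-1->q14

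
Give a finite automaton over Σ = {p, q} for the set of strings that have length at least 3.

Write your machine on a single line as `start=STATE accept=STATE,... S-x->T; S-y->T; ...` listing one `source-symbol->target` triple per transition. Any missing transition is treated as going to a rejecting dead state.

start=A; accept=D,E; A-p->B; A-q->B; B-p->C; B-q->C; C-p->D; C-q->D; D-p->E; D-q->E; E-p->E; E-q->E

We only need to distinguish lengths 0, 1, …, 3, and '>3'. Chain A → B → C → D → E on every symbol, with E looping. Accepting states: {D, E}.
       p  q 
>  A   B  B 
   B   C  C 
   C   D  D 
 * D   E  E 
 * E   E  E 
(> = start, * = accepting)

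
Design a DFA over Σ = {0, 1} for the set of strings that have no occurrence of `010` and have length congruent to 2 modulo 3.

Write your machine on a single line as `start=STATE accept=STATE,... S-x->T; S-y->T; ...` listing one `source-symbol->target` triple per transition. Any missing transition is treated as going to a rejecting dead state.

Run two small machines in parallel and take their product. The first has 4 states tracking partial matches of the forbidden pattern `010`; the second has 3 states tracking the input length modulo 3. A product state is a pair (one from each), accepting exactly when both do. Minimizing collapses redundant product states.
A 10-state machine:
        0   1  
>  S0   S1  S2 
   S1   S3  S4 
   S2   S3  S5 
 * S3   S6  S7 
 * S4   S8  S0 
 * S5   S6  S0 
   S6   S1  S9 
   S7   S8  S2 
   S8   S8  S8 
   S9   S8  S5 
(> = start, * = accepting)

start=S0; accept=S3,S4,S5; S0-0->S1; S0-1->S2; S1-0->S3; S1-1->S4; S2-0->S3; S2-1->S5; S3-0->S6; S3-1->S7; S4-0->S8; S4-1->S0; S5-0->S6; S5-1->S0; S6-0->S1; S6-1->S9; S7-0->S8; S7-1->S2; S8-0->S8; S8-1->S8; S9-0->S8; S9-1->S5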